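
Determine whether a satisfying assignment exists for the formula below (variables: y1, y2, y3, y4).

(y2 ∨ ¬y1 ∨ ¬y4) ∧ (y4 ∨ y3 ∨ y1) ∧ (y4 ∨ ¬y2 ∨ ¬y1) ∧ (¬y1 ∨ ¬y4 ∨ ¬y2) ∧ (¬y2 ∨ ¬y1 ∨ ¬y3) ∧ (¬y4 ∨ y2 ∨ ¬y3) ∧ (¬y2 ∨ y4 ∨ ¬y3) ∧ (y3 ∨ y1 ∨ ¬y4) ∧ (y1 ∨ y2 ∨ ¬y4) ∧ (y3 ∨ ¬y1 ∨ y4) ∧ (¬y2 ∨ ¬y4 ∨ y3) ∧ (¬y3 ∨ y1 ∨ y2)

Suppose y2 = True.
Suppose y4 = True.
From the singleton clause (¬y1), y1 = False.
From the singleton clause (y3), y3 = True.
Every clause now holds.
A satisfying assignment: y1: False,  y2: True,  y3: True,  y4: True.

Satisfiable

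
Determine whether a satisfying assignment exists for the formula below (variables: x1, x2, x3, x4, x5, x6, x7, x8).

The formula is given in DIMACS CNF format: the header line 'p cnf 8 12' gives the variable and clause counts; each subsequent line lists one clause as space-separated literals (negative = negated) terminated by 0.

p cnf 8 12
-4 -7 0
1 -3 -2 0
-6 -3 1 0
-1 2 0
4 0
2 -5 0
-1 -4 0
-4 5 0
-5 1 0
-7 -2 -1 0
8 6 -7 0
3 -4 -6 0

Unsatisfiable

The clause (x4) is unit, so x4 = True.
The clause (¬x7) is unit, so x7 = False.
The clause (¬x1) is unit, so x1 = False.
The clause (x5) is unit, so x5 = True.
But (¬x5) is also a unit clause — contradiction.
No assignment satisfies every clause.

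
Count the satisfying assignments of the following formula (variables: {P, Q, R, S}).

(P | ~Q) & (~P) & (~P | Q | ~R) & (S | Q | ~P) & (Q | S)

2

There are 2^4 = 16 truth assignments over (P, Q, R, S).
Check each against the 5 clauses (columns in the order P, Q, R, S):
  F F F F  ✗ fails (Q | S)
  F F F T  ✓ satisfies all
  F F T F  ✗ fails (Q | S)
  F F T T  ✓ satisfies all
  F T F F  ✗ fails (P | ~Q)
  F T F T  ✗ fails (P | ~Q)
  F T T F  ✗ fails (P | ~Q)
  F T T T  ✗ fails (P | ~Q)
  T F F F  ✗ fails (~P)
  T F F T  ✗ fails (~P)
  T F T F  ✗ fails (~P)
  T F T T  ✗ fails (~P)
  T T F F  ✗ fails (~P)
  T T F T  ✗ fails (~P)
  T T T F  ✗ fails (~P)
  T T T T  ✗ fails (~P)
2 of the 16 rows are models.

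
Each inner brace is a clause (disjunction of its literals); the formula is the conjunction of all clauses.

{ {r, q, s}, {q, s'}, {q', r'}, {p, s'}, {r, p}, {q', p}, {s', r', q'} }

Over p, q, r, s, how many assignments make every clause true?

There are 2^4 = 16 truth assignments over (p, q, r, s).
Check each against the 7 clauses (columns in the order p, q, r, s):
  F F F F  ✗ fails (r + q + s)
  F F F T  ✗ fails (q + s')
  F F T F  ✓ satisfies all
  F F T T  ✗ fails (q + s')
  F T F F  ✗ fails (r + p)
  F T F T  ✗ fails (p + s')
  F T T F  ✗ fails (q' + r')
  F T T T  ✗ fails (q' + r')
  T F F F  ✗ fails (r + q + s)
  T F F T  ✗ fails (q + s')
  T F T F  ✓ satisfies all
  T F T T  ✗ fails (q + s')
  T T F F  ✓ satisfies all
  T T F T  ✓ satisfies all
  T T T F  ✗ fails (q' + r')
  T T T T  ✗ fails (q' + r')
4 of the 16 rows are models.

4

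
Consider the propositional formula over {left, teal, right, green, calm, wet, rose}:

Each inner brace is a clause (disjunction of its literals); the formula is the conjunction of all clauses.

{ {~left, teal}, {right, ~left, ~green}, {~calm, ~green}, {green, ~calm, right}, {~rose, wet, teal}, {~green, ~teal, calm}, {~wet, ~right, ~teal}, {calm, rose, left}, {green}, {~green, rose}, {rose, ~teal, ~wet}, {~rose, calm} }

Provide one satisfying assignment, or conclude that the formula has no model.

UNSATISFIABLE

(green) alone gives green = 1.
(~calm) alone gives calm = 0.
(~teal) alone gives teal = 0.
(~left) alone gives left = 0.
(rose) alone gives rose = 1.
That conflicts with the unit clause (~rose).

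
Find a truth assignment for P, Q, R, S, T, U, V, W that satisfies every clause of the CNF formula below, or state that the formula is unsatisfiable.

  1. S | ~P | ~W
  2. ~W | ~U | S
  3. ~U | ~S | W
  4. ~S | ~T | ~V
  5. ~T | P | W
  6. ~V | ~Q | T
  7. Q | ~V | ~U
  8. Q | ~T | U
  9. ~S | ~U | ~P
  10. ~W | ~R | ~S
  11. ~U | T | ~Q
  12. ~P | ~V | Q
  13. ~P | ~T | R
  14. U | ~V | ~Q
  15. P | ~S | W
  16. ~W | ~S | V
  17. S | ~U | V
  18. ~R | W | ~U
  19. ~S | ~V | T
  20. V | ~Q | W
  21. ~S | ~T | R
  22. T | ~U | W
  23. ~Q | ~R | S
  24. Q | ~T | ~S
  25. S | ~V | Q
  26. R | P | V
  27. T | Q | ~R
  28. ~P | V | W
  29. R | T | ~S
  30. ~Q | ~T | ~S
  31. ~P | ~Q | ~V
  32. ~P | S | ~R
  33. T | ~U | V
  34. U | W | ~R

UNSATISFIABLE

Suppose S = 1.
Suppose U = 0.
Suppose T = 0.
From the singleton clause (~V), V = 0.
From the singleton clause (~W), W = 0.
From the singleton clause (P), P = 1.
That conflicts with the unit clause (~P).
Backtrack on T: now try T = 1.
From the singleton clause (~V), V = 0.
From the singleton clause (Q), Q = 1.
That conflicts with the unit clause (~Q).
Both values of T lead to a conflict.
Backtrack on U: now try U = 1.
From the singleton clause (W), W = 1.
From the singleton clause (~P), P = 0.
From the singleton clause (~R), R = 0.
From the singleton clause (V), V = 1.
From the singleton clause (~T), T = 0.
That conflicts with the unit clause (T).
Both values of U lead to a conflict.
Backtrack on S: now try S = 0.
Suppose P = 0.
Suppose W = 0.
From the singleton clause (~T), T = 0.
From the singleton clause (~U), U = 0.
From the singleton clause (~R), R = 0.
From the singleton clause (V), V = 1.
From the singleton clause (~Q), Q = 0.
That conflicts with the unit clause (Q).
Backtrack on W: now try W = 1.
From the singleton clause (~U), U = 0.
Suppose Q = 1.
From the singleton clause (~V), V = 0.
From the singleton clause (~R), R = 0.
That conflicts with the unit clause (R).
Backtrack on Q: now try Q = 0.
From the singleton clause (~T), T = 0.
From the singleton clause (~V), V = 0.
From the singleton clause (R), R = 1.
That conflicts with the unit clause (~R).
Both values of Q lead to a conflict.
Both values of W lead to a conflict.
Backtrack on P: now try P = 1.
From the singleton clause (~W), W = 0.
From the singleton clause (V), V = 1.
From the singleton clause (Q), Q = 1.
That conflicts with the unit clause (~Q).
Both values of P lead to a conflict.
Both values of S lead to a conflict.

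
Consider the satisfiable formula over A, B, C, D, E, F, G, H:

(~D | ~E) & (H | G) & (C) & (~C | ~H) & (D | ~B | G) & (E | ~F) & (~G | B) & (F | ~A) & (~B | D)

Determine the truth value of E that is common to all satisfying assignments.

Suppose E = 1.
The clause (~D) is unit, so D = 0.
The clause (C) is unit, so C = 1.
The clause (~H) is unit, so H = 0.
The clause (G) is unit, so G = 1.
The clause (B) is unit, so B = 1.
Now (~B) is unsatisfied and unit — conflict.
So every satisfying assignment has E = False.

False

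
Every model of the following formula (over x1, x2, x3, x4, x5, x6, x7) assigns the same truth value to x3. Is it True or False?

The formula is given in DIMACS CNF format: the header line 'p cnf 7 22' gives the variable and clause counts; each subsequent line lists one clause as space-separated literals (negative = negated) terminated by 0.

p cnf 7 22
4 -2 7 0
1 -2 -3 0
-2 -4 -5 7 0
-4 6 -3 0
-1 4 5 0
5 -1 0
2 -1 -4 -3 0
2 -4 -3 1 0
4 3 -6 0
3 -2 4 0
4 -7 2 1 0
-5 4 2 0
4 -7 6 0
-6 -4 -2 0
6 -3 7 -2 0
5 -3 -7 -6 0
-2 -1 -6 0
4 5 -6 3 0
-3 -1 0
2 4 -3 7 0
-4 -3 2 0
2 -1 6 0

Suppose x3 = True.
The clause (¬x1) is unit, so x1 = False.
The clause (¬x2) is unit, so x2 = False.
The clause (¬x4) is unit, so x4 = False.
The clause (¬x7) is unit, so x7 = False.
But (x7) is also a unit clause — contradiction.
So every satisfying assignment has x3 = False.

False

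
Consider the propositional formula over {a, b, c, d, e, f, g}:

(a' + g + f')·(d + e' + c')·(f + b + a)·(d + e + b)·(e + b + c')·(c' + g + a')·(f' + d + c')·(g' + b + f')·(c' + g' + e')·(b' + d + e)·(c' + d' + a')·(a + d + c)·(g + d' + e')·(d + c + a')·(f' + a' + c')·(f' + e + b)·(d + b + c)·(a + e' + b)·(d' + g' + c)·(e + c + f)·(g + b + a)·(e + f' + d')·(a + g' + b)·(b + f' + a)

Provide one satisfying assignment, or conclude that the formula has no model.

a=0, b=1, c=1, d=1, e=0, f=0, g=1

Branch on a: set a = 0.
Branch on f: set f = 0.
Unit clause (b) forces b = 1.
Branch on d: set d = 1.
Branch on g: set g = 1.
Unit clause (c) forces c = 1.
Unit clause (e') forces e = 0.
This assignment satisfies each clause.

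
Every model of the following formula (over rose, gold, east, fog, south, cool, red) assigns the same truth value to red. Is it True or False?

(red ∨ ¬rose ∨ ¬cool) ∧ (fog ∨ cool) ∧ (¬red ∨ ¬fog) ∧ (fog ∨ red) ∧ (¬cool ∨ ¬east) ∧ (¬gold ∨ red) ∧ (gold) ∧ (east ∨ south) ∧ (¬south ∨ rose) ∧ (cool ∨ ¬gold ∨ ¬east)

Suppose red = False.
Unit clause (fog) forces fog = True.
Unit clause (¬gold) forces gold = False.
Now (gold) is unsatisfied and unit — conflict.
So every satisfying assignment has red = True.

True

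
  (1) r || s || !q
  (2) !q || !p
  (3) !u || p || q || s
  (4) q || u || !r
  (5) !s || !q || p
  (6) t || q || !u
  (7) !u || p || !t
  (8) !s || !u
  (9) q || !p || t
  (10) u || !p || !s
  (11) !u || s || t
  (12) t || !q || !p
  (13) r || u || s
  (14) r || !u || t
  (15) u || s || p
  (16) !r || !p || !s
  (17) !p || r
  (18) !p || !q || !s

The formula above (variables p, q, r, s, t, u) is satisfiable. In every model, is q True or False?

False

Suppose q = true.
Unit clause (!p) forces p = false.
Unit clause (!s) forces s = false.
Unit clause (r) forces r = true.
Unit clause (u) forces u = true.
Unit clause (!t) forces t = false.
But (t) is also a unit clause — contradiction.
So every satisfying assignment has q = False.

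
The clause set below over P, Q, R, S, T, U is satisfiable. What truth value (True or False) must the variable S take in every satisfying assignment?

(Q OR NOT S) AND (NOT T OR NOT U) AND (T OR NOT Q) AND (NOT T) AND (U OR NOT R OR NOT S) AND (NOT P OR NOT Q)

False

Suppose S = true.
From the singleton clause (Q), Q = true.
From the singleton clause (T), T = true.
But (NOT T) is also a unit clause — contradiction.
So every satisfying assignment has S = False.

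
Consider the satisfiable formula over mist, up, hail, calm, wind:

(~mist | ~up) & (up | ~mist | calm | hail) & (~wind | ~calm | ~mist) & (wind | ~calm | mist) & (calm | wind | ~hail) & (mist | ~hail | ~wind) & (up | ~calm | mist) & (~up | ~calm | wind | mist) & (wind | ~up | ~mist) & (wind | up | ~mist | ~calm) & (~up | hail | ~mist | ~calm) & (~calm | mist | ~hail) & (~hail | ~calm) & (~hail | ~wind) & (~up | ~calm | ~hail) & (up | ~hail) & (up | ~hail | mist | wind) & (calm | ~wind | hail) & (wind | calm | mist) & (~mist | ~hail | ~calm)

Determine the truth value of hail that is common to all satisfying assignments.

Suppose hail = 1.
(~calm) alone gives calm = 0.
(wind) alone gives wind = 1.
Now (~wind) is unsatisfied and unit — conflict.
So every satisfying assignment has hail = False.

False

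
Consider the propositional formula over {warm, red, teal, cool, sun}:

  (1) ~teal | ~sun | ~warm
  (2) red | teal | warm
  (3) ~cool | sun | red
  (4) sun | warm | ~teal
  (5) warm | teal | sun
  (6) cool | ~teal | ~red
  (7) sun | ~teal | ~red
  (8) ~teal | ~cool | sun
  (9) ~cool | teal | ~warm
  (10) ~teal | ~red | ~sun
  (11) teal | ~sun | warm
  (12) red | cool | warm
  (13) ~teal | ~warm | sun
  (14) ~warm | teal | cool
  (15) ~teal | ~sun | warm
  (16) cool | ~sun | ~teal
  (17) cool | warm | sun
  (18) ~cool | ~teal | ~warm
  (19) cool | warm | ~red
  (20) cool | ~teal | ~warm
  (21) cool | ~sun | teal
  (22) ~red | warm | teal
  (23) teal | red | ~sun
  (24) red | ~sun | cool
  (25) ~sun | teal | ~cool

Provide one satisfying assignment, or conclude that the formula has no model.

UNSATISFIABLE

Suppose teal = 0.
Suppose red = 1.
(warm) alone gives warm = 1.
(~cool) alone gives cool = 0.
Now (cool) is unsatisfied and unit — conflict.
Undo red and try red = 0.
(warm) alone gives warm = 1.
(~cool) alone gives cool = 0.
Now (cool) is unsatisfied and unit — conflict.
Neither red = 1 nor red = 0 works.
Undo teal and try teal = 1.
Suppose sun = 0.
(warm) alone gives warm = 1.
Now (~warm) is unsatisfied and unit — conflict.
Undo sun and try sun = 1.
(~warm) alone gives warm = 0.
Now (warm) is unsatisfied and unit — conflict.
Neither sun = 1 nor sun = 0 works.
Neither teal = 1 nor teal = 0 works.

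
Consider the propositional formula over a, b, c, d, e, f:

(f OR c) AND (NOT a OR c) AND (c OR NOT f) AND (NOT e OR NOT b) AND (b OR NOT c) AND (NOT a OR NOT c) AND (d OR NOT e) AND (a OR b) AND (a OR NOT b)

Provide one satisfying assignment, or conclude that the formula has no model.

UNSATISFIABLE

Suppose f = true.
Unit clause (c) forces c = true.
Unit clause (b) forces b = true.
Unit clause (NOT e) forces e = false.
Unit clause (NOT a) forces a = false.
But (a) is also a unit clause — contradiction.
So f must be the other value — set f = false.
Unit clause (c) forces c = true.
Unit clause (b) forces b = true.
Unit clause (NOT e) forces e = false.
Unit clause (NOT a) forces a = false.
But (a) is also a unit clause — contradiction.
Either choice for f ends in contradiction.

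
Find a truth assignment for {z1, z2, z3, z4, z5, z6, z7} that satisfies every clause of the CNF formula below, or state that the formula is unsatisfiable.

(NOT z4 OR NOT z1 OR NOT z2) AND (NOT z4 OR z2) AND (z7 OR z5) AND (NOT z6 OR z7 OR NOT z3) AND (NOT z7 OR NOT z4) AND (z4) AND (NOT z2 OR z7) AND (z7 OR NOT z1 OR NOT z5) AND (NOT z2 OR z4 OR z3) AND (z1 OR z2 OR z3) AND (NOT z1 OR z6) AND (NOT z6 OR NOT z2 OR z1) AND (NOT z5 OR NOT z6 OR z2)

(z4) alone gives z4 = true.
(z2) alone gives z2 = true.
(NOT z1) alone gives z1 = false.
(NOT z7) alone gives z7 = false.
That conflicts with the unit clause (z7).

UNSATISFIABLE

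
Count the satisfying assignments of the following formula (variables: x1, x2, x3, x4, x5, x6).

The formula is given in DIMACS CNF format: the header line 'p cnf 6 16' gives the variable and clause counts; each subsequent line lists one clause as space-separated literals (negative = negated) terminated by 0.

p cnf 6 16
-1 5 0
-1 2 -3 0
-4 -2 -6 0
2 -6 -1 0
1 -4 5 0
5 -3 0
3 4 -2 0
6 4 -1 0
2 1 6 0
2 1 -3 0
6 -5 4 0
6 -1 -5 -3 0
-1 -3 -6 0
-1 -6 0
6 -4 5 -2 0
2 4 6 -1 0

There are 2^6 = 64 truth assignments over (x1, x2, x3, x4, x5, x6).
Split on x2. With x2 = True, the clauses containing x2 are satisfied and ¬x2 drops from the rest; 4 of the 2^5 = 32 assignments to the other variables satisfy what remains.
With x2 = False, by the same count on the reduced clause set, 4 assignments work.
Total: 4 + 4 = 8.

8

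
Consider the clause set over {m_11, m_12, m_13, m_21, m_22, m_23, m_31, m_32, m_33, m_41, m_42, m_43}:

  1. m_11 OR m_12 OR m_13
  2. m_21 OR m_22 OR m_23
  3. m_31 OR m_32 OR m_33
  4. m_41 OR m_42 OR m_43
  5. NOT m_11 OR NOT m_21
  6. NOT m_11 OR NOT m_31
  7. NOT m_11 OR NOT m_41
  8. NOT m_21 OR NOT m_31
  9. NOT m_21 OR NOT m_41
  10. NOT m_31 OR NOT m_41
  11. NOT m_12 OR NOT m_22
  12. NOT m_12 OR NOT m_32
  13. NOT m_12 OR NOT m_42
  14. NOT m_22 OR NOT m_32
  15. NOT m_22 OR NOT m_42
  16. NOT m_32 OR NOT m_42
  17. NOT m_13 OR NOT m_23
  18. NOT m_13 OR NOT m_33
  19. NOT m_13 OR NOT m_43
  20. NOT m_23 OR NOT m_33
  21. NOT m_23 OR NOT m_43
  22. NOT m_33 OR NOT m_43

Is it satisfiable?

Suppose m_11 = false.
Suppose m_12 = true.
Unit clause (NOT m_22) forces m_22 = false.
Unit clause (NOT m_32) forces m_32 = false.
Unit clause (NOT m_42) forces m_42 = false.
Suppose m_21 = true.
Unit clause (NOT m_31) forces m_31 = false.
Unit clause (m_33) forces m_33 = true.
Unit clause (NOT m_41) forces m_41 = false.
Unit clause (m_43) forces m_43 = true.
But (NOT m_43) is also a unit clause — contradiction.
Undo m_21 and try m_21 = false.
Unit clause (m_23) forces m_23 = true.
Unit clause (NOT m_13) forces m_13 = false.
Unit clause (NOT m_33) forces m_33 = false.
Unit clause (m_31) forces m_31 = true.
Unit clause (NOT m_41) forces m_41 = false.
Unit clause (m_43) forces m_43 = true.
But (NOT m_43) is also a unit clause — contradiction.
Neither m_21 = true nor m_21 = false works.
Undo m_12 and try m_12 = false.
Unit clause (m_13) forces m_13 = true.
Unit clause (NOT m_23) forces m_23 = false.
Unit clause (NOT m_33) forces m_33 = false.
Unit clause (NOT m_43) forces m_43 = false.
Suppose m_21 = true.
Unit clause (NOT m_31) forces m_31 = false.
Unit clause (m_32) forces m_32 = true.
Unit clause (NOT m_41) forces m_41 = false.
Unit clause (m_42) forces m_42 = true.
But (NOT m_42) is also a unit clause — contradiction.
Undo m_21 and try m_21 = false.
Unit clause (m_22) forces m_22 = true.
Unit clause (NOT m_32) forces m_32 = false.
Unit clause (m_31) forces m_31 = true.
Unit clause (NOT m_41) forces m_41 = false.
Unit clause (m_42) forces m_42 = true.
But (NOT m_42) is also a unit clause — contradiction.
Neither m_21 = true nor m_21 = false works.
Neither m_12 = true nor m_12 = false works.
Undo m_11 and try m_11 = true.
Unit clause (NOT m_21) forces m_21 = false.
Unit clause (NOT m_31) forces m_31 = false.
Unit clause (NOT m_41) forces m_41 = false.
Suppose m_22 = true.
Unit clause (NOT m_12) forces m_12 = false.
Unit clause (NOT m_32) forces m_32 = false.
Unit clause (m_33) forces m_33 = true.
Unit clause (NOT m_42) forces m_42 = false.
Unit clause (m_43) forces m_43 = true.
But (NOT m_43) is also a unit clause — contradiction.
Undo m_22 and try m_22 = false.
Unit clause (m_23) forces m_23 = true.
Unit clause (NOT m_13) forces m_13 = false.
Unit clause (NOT m_33) forces m_33 = false.
Unit clause (m_32) forces m_32 = true.
Unit clause (NOT m_12) forces m_12 = false.
Unit clause (NOT m_42) forces m_42 = false.
Unit clause (m_43) forces m_43 = true.
But (NOT m_43) is also a unit clause — contradiction.
Neither m_22 = true nor m_22 = false works.
Neither m_11 = true nor m_11 = false works.
No assignment satisfies every clause.

Unsatisfiable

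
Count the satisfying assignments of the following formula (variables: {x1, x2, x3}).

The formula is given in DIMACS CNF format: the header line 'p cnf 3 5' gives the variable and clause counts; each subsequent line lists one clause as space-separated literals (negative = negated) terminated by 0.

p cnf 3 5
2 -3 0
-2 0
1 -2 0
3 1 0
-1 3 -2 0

There are 2^3 = 8 truth assignments over (x1, x2, x3).
Check each against the 5 clauses (columns in the order x1, x2, x3):
  F F F  ✗ fails (x3 ∨ x1)
  F F T  ✗ fails (x2 ∨ ¬x3)
  F T F  ✗ fails (¬x2)
  F T T  ✗ fails (¬x2)
  T F F  ✓ satisfies all
  T F T  ✗ fails (x2 ∨ ¬x3)
  T T F  ✗ fails (¬x2)
  T T T  ✗ fails (¬x2)
1 of the 8 rows is a model.

1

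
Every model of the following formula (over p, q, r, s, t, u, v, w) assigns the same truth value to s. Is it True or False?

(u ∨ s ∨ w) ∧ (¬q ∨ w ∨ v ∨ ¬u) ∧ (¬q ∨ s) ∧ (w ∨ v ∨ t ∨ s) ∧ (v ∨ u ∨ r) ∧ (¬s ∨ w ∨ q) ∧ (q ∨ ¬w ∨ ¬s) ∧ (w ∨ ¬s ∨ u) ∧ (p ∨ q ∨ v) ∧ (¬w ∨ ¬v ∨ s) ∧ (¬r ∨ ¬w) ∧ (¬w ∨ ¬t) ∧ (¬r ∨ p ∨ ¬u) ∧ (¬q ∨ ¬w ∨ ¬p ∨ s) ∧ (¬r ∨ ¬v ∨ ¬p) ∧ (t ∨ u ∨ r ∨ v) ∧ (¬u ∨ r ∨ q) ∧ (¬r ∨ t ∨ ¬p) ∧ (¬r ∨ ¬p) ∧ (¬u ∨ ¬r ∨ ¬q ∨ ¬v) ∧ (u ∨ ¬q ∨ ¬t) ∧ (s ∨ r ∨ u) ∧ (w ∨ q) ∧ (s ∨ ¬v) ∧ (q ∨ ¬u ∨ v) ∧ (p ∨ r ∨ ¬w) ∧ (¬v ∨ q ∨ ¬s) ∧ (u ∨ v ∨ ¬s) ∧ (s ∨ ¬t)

Suppose s = False.
From the singleton clause (¬q), q = False.
From the singleton clause (w), w = True.
From the singleton clause (¬v), v = False.
From the singleton clause (p), p = True.
From the singleton clause (¬r), r = False.
From the singleton clause (u), u = True.
That conflicts with the unit clause (¬u).
So every satisfying assignment has s = True.

True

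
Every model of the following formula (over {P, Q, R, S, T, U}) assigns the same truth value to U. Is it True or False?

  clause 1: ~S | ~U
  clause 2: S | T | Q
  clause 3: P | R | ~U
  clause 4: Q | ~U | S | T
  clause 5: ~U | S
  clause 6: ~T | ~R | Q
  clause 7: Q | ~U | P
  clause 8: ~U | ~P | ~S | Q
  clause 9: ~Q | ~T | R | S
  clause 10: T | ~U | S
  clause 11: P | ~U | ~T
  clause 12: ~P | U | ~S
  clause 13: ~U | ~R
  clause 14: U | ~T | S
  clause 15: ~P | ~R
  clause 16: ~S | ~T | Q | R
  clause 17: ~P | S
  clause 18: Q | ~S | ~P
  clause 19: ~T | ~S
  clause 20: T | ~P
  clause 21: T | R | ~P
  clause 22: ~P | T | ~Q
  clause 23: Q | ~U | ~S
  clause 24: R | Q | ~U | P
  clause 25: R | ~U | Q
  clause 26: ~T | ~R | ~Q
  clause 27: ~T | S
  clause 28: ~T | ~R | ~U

Suppose U = 1.
From the singleton clause (~S), S = 0.
But (S) is also a unit clause — contradiction.
So every satisfying assignment has U = False.

False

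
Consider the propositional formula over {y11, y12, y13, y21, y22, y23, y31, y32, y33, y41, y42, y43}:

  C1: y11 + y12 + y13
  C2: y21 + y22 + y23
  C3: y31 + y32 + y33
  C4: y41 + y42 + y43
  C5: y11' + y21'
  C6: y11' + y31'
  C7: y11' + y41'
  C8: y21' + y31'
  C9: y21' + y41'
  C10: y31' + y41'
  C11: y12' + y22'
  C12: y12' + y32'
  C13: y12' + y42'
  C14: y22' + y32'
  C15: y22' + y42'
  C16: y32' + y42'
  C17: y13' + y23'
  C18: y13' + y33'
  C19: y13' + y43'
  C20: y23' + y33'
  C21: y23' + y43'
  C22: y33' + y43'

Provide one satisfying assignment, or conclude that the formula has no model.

Suppose y11 = 0.
Suppose y12 = 1.
(y22') alone gives y22 = 0.
(y32') alone gives y32 = 0.
(y42') alone gives y42 = 0.
Suppose y21 = 1.
(y31') alone gives y31 = 0.
(y33) alone gives y33 = 1.
(y41') alone gives y41 = 0.
(y43) alone gives y43 = 1.
That conflicts with the unit clause (y43').
Undo y21 and try y21 = 0.
(y23) alone gives y23 = 1.
(y13') alone gives y13 = 0.
(y33') alone gives y33 = 0.
(y31) alone gives y31 = 1.
(y41') alone gives y41 = 0.
(y43) alone gives y43 = 1.
That conflicts with the unit clause (y43').
Neither y21 = 1 nor y21 = 0 works.
Undo y12 and try y12 = 0.
(y13) alone gives y13 = 1.
(y23') alone gives y23 = 0.
(y33') alone gives y33 = 0.
(y43') alone gives y43 = 0.
Suppose y21 = 1.
(y31') alone gives y31 = 0.
(y32) alone gives y32 = 1.
(y41') alone gives y41 = 0.
(y42) alone gives y42 = 1.
That conflicts with the unit clause (y42').
Undo y21 and try y21 = 0.
(y22) alone gives y22 = 1.
(y32') alone gives y32 = 0.
(y31) alone gives y31 = 1.
(y41') alone gives y41 = 0.
(y42) alone gives y42 = 1.
That conflicts with the unit clause (y42').
Neither y21 = 1 nor y21 = 0 works.
Neither y12 = 1 nor y12 = 0 works.
Undo y11 and try y11 = 1.
(y21') alone gives y21 = 0.
(y31') alone gives y31 = 0.
(y41') alone gives y41 = 0.
Suppose y22 = 1.
(y12') alone gives y12 = 0.
(y32') alone gives y32 = 0.
(y33) alone gives y33 = 1.
(y42') alone gives y42 = 0.
(y43) alone gives y43 = 1.
That conflicts with the unit clause (y43').
Undo y22 and try y22 = 0.
(y23) alone gives y23 = 1.
(y13') alone gives y13 = 0.
(y33') alone gives y33 = 0.
(y32) alone gives y32 = 1.
(y12') alone gives y12 = 0.
(y42') alone gives y42 = 0.
(y43) alone gives y43 = 1.
That conflicts with the unit clause (y43').
Neither y22 = 1 nor y22 = 0 works.
Neither y11 = 1 nor y11 = 0 works.

UNSATISFIABLE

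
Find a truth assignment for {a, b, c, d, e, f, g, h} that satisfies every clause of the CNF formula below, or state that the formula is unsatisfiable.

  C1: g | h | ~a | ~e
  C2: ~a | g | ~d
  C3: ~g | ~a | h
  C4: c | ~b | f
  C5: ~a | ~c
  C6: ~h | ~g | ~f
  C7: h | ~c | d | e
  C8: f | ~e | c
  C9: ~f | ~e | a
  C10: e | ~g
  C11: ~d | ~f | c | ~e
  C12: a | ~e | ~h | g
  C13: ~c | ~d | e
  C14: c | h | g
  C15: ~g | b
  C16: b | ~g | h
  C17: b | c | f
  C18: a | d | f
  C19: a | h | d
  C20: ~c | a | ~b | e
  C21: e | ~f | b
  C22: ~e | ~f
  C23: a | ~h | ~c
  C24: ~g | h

Try a = 0.
Try f = 0.
The clause (d) is unit, so d = 1.
Try c = 1.
The clause (e) is unit, so e = 1.
The clause (~h) is unit, so h = 0.
The clause (~g) is unit, so g = 0.
No clause remains; b is free.

a ↦ 0, b ↦ 1, c ↦ 1, d ↦ 1, e ↦ 1, f ↦ 0, g ↦ 0, h ↦ 0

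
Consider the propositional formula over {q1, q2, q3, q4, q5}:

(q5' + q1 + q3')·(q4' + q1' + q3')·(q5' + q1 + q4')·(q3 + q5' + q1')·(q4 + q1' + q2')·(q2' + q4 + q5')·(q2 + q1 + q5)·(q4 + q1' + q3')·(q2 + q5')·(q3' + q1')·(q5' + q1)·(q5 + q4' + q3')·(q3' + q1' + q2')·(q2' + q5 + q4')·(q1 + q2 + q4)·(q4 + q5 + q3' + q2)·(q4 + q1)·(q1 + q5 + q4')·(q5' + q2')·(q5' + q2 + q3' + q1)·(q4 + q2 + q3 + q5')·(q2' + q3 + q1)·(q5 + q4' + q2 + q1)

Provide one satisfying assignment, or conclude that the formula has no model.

q1=1,  q2=0,  q3=0,  q4=0,  q5=0

Suppose q2 = 0.
Unit clause (q5') forces q5 = 0.
Unit clause (q1) forces q1 = 1.
Unit clause (q3') forces q3 = 0.
Every clause is now satisfied; q4 is unconstrained.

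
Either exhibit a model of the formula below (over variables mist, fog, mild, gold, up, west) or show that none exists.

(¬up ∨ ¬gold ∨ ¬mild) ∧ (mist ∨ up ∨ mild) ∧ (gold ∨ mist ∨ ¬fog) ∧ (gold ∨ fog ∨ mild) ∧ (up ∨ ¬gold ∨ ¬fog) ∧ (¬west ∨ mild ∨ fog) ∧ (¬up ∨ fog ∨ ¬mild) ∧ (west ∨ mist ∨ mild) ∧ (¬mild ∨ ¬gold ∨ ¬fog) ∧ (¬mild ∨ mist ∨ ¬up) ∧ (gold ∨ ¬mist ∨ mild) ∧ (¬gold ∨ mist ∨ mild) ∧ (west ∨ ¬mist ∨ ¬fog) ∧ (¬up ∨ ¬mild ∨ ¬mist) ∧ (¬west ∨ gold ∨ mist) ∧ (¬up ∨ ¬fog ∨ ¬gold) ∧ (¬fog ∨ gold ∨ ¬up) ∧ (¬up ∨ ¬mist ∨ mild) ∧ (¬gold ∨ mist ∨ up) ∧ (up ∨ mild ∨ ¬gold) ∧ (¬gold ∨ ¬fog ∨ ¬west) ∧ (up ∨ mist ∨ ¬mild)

mist=True,  fog=False,  mild=True,  gold=True,  up=False,  west=True

Branch on up: set up = False.
Branch on mist: set mist = True.
Branch on gold: set gold = True.
From the singleton clause (¬fog), fog = False.
From the singleton clause (mild), mild = True.
Every clause is now satisfied; west is unconstrained.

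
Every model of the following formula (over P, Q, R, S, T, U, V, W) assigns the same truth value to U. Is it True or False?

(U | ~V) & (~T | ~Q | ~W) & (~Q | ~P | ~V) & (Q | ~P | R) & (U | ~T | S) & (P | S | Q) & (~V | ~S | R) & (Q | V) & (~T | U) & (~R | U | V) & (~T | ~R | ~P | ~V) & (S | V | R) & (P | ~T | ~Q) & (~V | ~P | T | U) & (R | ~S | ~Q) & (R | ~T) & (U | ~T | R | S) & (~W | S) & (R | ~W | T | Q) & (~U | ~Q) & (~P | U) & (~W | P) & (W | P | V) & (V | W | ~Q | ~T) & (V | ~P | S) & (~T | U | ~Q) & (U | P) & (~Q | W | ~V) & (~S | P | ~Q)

True

Suppose U = 0.
(~V) alone gives V = 0.
(Q) alone gives Q = 1.
(~T) alone gives T = 0.
(~R) alone gives R = 0.
(S) alone gives S = 1.
That conflicts with the unit clause (~S).
So every satisfying assignment has U = True.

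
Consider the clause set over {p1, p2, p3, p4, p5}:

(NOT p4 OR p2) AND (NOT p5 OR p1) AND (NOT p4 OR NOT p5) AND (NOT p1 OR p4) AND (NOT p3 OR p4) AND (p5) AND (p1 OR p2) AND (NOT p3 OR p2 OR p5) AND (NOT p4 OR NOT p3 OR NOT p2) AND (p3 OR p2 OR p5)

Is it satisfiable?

Unsatisfiable

Unit clause (p5) forces p5 = true.
Unit clause (p1) forces p1 = true.
Unit clause (NOT p4) forces p4 = false.
Now (p4) is unsatisfied and unit — conflict.
No assignment satisfies every clause.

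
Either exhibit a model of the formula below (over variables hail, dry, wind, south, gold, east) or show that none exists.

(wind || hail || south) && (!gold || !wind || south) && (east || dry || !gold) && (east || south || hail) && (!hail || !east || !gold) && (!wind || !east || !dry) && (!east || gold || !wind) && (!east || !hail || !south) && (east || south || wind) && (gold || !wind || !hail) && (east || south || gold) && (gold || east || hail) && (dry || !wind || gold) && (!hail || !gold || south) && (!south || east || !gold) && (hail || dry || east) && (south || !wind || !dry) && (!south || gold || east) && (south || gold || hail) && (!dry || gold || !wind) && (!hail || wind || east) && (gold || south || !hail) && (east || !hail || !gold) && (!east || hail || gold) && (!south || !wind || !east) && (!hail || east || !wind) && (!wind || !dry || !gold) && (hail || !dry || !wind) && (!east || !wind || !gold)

hail ↦ false; dry ↦ false; wind ↦ false; south ↦ true; gold ↦ true; east ↦ true

Branch on wind: set wind = false.
Branch on hail: set hail = false.
Unit clause (south) forces south = true.
Branch on gold: set gold = true.
Unit clause (east) forces east = true.
All clauses hold; dry can take either value.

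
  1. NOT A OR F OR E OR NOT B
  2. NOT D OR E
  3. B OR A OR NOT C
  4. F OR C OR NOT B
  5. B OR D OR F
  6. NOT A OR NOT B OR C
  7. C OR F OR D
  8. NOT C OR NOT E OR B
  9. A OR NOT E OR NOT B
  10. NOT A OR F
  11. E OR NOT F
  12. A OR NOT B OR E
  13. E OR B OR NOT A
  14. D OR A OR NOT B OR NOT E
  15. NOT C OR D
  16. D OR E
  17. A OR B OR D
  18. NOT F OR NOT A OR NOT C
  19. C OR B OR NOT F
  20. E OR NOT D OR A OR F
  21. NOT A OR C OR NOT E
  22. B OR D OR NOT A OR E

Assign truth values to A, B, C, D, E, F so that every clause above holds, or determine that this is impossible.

Branch on D: set D = true.
(E) alone gives E = true.
Branch on C: set C = false.
(NOT A) alone gives A = false.
(NOT B) alone gives B = false.
(NOT F) alone gives F = false.
This assignment satisfies each clause.

A: false, B: false, C: false, D: true, E: true, F: false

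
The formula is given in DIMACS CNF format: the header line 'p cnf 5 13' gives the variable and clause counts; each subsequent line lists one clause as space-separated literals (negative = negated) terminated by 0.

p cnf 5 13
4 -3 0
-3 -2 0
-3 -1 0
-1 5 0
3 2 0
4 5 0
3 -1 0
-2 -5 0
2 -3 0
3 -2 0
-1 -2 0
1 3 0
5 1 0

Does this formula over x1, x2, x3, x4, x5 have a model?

No, unsatisfiable

Suppose x4 = True.
Suppose x3 = False.
From the singleton clause (x2), x2 = True.
Now (¬x2) is unsatisfied and unit — conflict.
So x3 must be the other value — set x3 = True.
From the singleton clause (¬x2), x2 = False.
Now (x2) is unsatisfied and unit — conflict.
Either choice for x3 ends in contradiction.
So x4 must be the other value — set x4 = False.
From the singleton clause (¬x3), x3 = False.
From the singleton clause (x2), x2 = True.
Now (¬x2) is unsatisfied and unit — conflict.
Either choice for x4 ends in contradiction.
No assignment satisfies every clause.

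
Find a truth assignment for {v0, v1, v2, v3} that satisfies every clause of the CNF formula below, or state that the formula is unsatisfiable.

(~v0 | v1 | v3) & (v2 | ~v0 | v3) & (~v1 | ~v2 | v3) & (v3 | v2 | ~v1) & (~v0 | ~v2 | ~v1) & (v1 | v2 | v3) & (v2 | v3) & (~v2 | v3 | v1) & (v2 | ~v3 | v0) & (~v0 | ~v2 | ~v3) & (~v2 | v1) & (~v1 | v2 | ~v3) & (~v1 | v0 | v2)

Branch on v2: set v2 = 0.
Unit clause (v3) forces v3 = 1.
Unit clause (v0) forces v0 = 1.
Unit clause (~v1) forces v1 = 0.
Every clause now holds.

v0=1,  v1=0,  v2=0,  v3=1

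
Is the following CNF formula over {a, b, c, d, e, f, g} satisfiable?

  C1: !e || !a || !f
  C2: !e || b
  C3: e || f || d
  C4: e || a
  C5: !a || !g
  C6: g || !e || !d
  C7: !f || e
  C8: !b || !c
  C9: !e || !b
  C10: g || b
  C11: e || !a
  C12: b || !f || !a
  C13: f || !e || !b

Try e = false.
(a) alone gives a = true.
That conflicts with the unit clause (!a).
So e must be the other value — set e = true.
(b) alone gives b = true.
That conflicts with the unit clause (!b).
Neither e = true nor e = false works.
No assignment satisfies every clause.

No, unsatisfiable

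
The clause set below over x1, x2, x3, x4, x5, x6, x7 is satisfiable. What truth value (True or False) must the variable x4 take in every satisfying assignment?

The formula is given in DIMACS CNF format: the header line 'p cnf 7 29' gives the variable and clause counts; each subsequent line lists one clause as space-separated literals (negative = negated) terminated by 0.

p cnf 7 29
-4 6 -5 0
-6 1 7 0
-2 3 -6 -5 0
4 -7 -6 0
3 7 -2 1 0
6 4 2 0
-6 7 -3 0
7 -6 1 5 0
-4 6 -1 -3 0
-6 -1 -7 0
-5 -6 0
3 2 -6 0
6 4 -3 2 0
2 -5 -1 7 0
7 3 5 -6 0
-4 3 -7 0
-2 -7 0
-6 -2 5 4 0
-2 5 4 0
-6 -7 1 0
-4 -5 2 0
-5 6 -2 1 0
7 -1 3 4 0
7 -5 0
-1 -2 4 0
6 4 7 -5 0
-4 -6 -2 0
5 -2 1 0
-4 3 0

Suppose x4 = False.
Branch on x7: set x7 = False.
From the singleton clause (¬x5), x5 = False.
From the singleton clause (¬x2), x2 = False.
From the singleton clause (x6), x6 = True.
From the singleton clause (x1), x1 = True.
From the singleton clause (¬x3), x3 = False.
But (x3) is also a unit clause — contradiction.
Undo x7 and try x7 = True.
From the singleton clause (¬x6), x6 = False.
From the singleton clause (x2), x2 = True.
But (¬x2) is also a unit clause — contradiction.
Neither x7 = True nor x7 = False works.
So every satisfying assignment has x4 = True.

True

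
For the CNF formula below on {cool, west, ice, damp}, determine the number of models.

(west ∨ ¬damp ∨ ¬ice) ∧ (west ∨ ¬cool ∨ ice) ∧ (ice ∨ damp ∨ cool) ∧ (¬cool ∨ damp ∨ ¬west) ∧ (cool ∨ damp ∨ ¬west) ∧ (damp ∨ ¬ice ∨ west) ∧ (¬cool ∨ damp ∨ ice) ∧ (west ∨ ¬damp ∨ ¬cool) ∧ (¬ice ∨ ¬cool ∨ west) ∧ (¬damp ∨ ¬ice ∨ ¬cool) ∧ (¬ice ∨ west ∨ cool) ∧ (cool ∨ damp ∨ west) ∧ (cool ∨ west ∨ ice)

3

There are 2^4 = 16 truth assignments over (cool, west, ice, damp).
Check each against the 13 clauses (columns in the order cool, west, ice, damp):
  F F F F  ✗ fails (ice ∨ damp ∨ cool)
  F F F T  ✗ fails (cool ∨ west ∨ ice)
  F F T F  ✗ fails (damp ∨ ¬ice ∨ west)
  F F T T  ✗ fails (west ∨ ¬damp ∨ ¬ice)
  F T F F  ✗ fails (ice ∨ damp ∨ cool)
  F T F T  ✓ satisfies all
  F T T F  ✗ fails (cool ∨ damp ∨ ¬west)
  F T T T  ✓ satisfies all
  T F F F  ✗ fails (west ∨ ¬cool ∨ ice)
  T F F T  ✗ fails (west ∨ ¬cool ∨ ice)
  T F T F  ✗ fails (damp ∨ ¬ice ∨ west)
  T F T T  ✗ fails (west ∨ ¬damp ∨ ¬ice)
  T T F F  ✗ fails (¬cool ∨ damp ∨ ¬west)
  T T F T  ✓ satisfies all
  T T T F  ✗ fails (¬cool ∨ damp ∨ ¬west)
  T T T T  ✗ fails (¬damp ∨ ¬ice ∨ ¬cool)
3 of the 16 rows are models.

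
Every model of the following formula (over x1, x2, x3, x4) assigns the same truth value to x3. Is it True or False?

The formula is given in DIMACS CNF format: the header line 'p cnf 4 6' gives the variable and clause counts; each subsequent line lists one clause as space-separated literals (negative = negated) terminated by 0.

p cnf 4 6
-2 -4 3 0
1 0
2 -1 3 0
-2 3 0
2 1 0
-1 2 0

True

Suppose x3 = False.
From the singleton clause (x1), x1 = True.
From the singleton clause (x2), x2 = True.
But (¬x2) is also a unit clause — contradiction.
So every satisfying assignment has x3 = True.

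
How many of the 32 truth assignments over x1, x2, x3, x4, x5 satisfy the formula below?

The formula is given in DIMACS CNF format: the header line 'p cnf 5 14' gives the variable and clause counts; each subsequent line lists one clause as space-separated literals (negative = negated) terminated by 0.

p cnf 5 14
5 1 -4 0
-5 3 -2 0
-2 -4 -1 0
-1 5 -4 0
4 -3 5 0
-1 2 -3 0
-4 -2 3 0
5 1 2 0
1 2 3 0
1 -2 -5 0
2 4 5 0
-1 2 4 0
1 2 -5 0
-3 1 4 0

4

There are 2^5 = 32 truth assignments over (x1, x2, x3, x4, x5).
Split on x3. With x3 = True, the clauses containing x3 are satisfied and ¬x3 drops from the rest; 1 of the 2^4 = 16 assignments to the other variables satisfy what remains.
With x3 = False, by the same count on the reduced clause set, 3 assignments work.
(One model: x1=F, x2=T, x3=F, x4=F, x5=F.)
Total: 1 + 3 = 4.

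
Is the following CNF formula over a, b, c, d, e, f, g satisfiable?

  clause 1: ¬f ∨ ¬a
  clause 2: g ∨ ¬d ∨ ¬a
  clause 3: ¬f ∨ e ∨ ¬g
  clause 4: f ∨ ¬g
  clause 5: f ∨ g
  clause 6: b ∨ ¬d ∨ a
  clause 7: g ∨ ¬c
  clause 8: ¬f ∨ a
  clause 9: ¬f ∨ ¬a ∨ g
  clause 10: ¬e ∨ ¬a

Case f = False:
From the singleton clause (¬g), g = False.
Now (g) is unsatisfied and unit — conflict.
Undo f and try f = True.
From the singleton clause (¬a), a = False.
Now (a) is unsatisfied and unit — conflict.
Both values of f lead to a conflict.
No assignment satisfies every clause.

No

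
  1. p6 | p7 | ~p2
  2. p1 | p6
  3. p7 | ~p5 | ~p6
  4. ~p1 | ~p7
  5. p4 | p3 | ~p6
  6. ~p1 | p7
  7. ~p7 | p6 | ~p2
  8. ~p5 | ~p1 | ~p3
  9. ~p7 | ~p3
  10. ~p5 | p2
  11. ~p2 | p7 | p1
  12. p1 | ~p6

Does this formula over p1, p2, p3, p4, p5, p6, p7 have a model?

Unsatisfiable

Branch on p1: set p1 = 1.
(~p7) alone gives p7 = 0.
But (p7) is also a unit clause — contradiction.
Backtrack on p1: now try p1 = 0.
(p6) alone gives p6 = 1.
But (~p6) is also a unit clause — contradiction.
Either choice for p1 ends in contradiction.
No assignment satisfies every clause.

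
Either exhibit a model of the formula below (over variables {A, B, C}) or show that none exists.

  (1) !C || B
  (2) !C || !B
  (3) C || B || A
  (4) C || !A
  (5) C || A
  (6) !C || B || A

UNSATISFIABLE

Branch on C: set C = false.
Unit clause (!A) forces A = false.
But (A) is also a unit clause — contradiction.
Undo C and try C = true.
Unit clause (B) forces B = true.
But (!B) is also a unit clause — contradiction.
Neither C = true nor C = false works.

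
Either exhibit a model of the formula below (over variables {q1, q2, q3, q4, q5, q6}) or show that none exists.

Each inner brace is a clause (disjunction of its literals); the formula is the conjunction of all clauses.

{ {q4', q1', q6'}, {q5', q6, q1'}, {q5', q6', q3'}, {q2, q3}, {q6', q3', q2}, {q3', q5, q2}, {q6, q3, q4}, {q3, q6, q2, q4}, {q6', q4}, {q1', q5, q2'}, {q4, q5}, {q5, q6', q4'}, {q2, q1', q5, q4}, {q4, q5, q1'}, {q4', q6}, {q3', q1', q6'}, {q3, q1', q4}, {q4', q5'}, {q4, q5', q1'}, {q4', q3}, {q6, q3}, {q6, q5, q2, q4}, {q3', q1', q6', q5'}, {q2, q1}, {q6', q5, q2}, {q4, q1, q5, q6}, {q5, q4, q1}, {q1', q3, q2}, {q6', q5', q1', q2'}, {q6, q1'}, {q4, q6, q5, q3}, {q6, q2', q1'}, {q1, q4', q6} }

q1=0,  q2=1,  q3=1,  q4=0,  q5=1,  q6=0

Branch on q2: set q2 = 1.
Branch on q6: set q6 = 0.
Unit clause (q4') forces q4 = 0.
Unit clause (q3) forces q3 = 1.
Unit clause (q5) forces q5 = 1.
Unit clause (q1') forces q1 = 0.
This assignment satisfies each clause.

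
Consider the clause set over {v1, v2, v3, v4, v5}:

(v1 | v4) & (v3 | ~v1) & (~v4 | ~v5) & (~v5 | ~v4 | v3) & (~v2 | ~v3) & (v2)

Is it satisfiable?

Satisfiable

Unit clause (v2) forces v2 = 1.
Unit clause (~v3) forces v3 = 0.
Unit clause (~v1) forces v1 = 0.
Unit clause (v4) forces v4 = 1.
Unit clause (~v5) forces v5 = 0.
Every clause now holds.
A satisfying assignment: v1 ↦ 0,  v2 ↦ 1,  v3 ↦ 0,  v4 ↦ 1,  v5 ↦ 0.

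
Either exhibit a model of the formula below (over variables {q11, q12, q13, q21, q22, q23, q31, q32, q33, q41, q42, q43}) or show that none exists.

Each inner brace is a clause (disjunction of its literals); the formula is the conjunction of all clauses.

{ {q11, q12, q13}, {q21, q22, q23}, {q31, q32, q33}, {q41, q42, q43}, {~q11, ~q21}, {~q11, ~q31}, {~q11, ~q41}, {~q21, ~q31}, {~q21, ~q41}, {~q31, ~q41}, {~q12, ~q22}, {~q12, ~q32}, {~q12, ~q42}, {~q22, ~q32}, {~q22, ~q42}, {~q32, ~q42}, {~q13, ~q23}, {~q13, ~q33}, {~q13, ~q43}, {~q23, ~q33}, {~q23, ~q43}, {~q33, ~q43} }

Case q11 = 0:
Case q12 = 1:
The clause (~q22) is unit, so q22 = 0.
The clause (~q32) is unit, so q32 = 0.
The clause (~q42) is unit, so q42 = 0.
Case q21 = 1:
The clause (~q31) is unit, so q31 = 0.
The clause (q33) is unit, so q33 = 1.
The clause (~q41) is unit, so q41 = 0.
The clause (q43) is unit, so q43 = 1.
That conflicts with the unit clause (~q43).
Backtrack on q21: now try q21 = 0.
The clause (q23) is unit, so q23 = 1.
The clause (~q13) is unit, so q13 = 0.
The clause (~q33) is unit, so q33 = 0.
The clause (q31) is unit, so q31 = 1.
The clause (~q41) is unit, so q41 = 0.
The clause (q43) is unit, so q43 = 1.
That conflicts with the unit clause (~q43).
Either choice for q21 ends in contradiction.
Backtrack on q12: now try q12 = 0.
The clause (q13) is unit, so q13 = 1.
The clause (~q23) is unit, so q23 = 0.
The clause (~q33) is unit, so q33 = 0.
The clause (~q43) is unit, so q43 = 0.
Case q21 = 1:
The clause (~q31) is unit, so q31 = 0.
The clause (q32) is unit, so q32 = 1.
The clause (~q41) is unit, so q41 = 0.
The clause (q42) is unit, so q42 = 1.
That conflicts with the unit clause (~q42).
Backtrack on q21: now try q21 = 0.
The clause (q22) is unit, so q22 = 1.
The clause (~q32) is unit, so q32 = 0.
The clause (q31) is unit, so q31 = 1.
The clause (~q41) is unit, so q41 = 0.
The clause (q42) is unit, so q42 = 1.
That conflicts with the unit clause (~q42).
Either choice for q21 ends in contradiction.
Either choice for q12 ends in contradiction.
Backtrack on q11: now try q11 = 1.
The clause (~q21) is unit, so q21 = 0.
The clause (~q31) is unit, so q31 = 0.
The clause (~q41) is unit, so q41 = 0.
Case q22 = 1:
The clause (~q12) is unit, so q12 = 0.
The clause (~q32) is unit, so q32 = 0.
The clause (q33) is unit, so q33 = 1.
The clause (~q42) is unit, so q42 = 0.
The clause (q43) is unit, so q43 = 1.
That conflicts with the unit clause (~q43).
Backtrack on q22: now try q22 = 0.
The clause (q23) is unit, so q23 = 1.
The clause (~q13) is unit, so q13 = 0.
The clause (~q33) is unit, so q33 = 0.
The clause (q32) is unit, so q32 = 1.
The clause (~q12) is unit, so q12 = 0.
The clause (~q42) is unit, so q42 = 0.
The clause (q43) is unit, so q43 = 1.
That conflicts with the unit clause (~q43).
Either choice for q22 ends in contradiction.
Either choice for q11 ends in contradiction.

UNSATISFIABLE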